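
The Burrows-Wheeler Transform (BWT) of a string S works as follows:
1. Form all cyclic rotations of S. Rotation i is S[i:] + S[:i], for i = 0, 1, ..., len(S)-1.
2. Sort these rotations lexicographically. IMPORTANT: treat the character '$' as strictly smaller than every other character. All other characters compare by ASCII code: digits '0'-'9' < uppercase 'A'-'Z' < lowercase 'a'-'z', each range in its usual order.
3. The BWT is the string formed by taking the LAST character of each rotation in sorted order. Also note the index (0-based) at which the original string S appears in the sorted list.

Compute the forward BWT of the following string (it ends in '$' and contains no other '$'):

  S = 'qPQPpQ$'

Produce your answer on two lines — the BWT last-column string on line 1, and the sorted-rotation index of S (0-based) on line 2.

Answer: QqQpPP$
6

Derivation:
All 7 rotations (rotation i = S[i:]+S[:i]):
  rot[0] = qPQPpQ$
  rot[1] = PQPpQ$q
  rot[2] = QPpQ$qP
  rot[3] = PpQ$qPQ
  rot[4] = pQ$qPQP
  rot[5] = Q$qPQPp
  rot[6] = $qPQPpQ
Sorted (with $ < everything):
  sorted[0] = $qPQPpQ  (last char: 'Q')
  sorted[1] = PQPpQ$q  (last char: 'q')
  sorted[2] = PpQ$qPQ  (last char: 'Q')
  sorted[3] = Q$qPQPp  (last char: 'p')
  sorted[4] = QPpQ$qP  (last char: 'P')
  sorted[5] = pQ$qPQP  (last char: 'P')
  sorted[6] = qPQPpQ$  (last char: '$')
Last column: QqQpPP$
Original string S is at sorted index 6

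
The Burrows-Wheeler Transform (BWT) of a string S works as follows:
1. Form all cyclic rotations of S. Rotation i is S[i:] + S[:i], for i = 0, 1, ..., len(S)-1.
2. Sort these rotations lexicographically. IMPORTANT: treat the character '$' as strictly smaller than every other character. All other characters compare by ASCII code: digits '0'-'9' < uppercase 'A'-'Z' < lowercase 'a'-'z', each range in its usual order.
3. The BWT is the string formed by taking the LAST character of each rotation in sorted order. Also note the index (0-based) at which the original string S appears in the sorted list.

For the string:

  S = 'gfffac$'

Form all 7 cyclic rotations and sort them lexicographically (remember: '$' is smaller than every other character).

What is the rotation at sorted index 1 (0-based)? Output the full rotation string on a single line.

All 7 rotations (rotation i = S[i:]+S[:i]):
  rot[0] = gfffac$
  rot[1] = fffac$g
  rot[2] = ffac$gf
  rot[3] = fac$gff
  rot[4] = ac$gfff
  rot[5] = c$gfffa
  rot[6] = $gfffac
Sorted (with $ < everything):
  sorted[0] = $gfffac
  sorted[1] = ac$gfff
  sorted[2] = c$gfffa
  sorted[3] = fac$gff
  sorted[4] = ffac$gf
  sorted[5] = fffac$g
  sorted[6] = gfffac$
sorted[1] = ac$gfff

Answer: ac$gfff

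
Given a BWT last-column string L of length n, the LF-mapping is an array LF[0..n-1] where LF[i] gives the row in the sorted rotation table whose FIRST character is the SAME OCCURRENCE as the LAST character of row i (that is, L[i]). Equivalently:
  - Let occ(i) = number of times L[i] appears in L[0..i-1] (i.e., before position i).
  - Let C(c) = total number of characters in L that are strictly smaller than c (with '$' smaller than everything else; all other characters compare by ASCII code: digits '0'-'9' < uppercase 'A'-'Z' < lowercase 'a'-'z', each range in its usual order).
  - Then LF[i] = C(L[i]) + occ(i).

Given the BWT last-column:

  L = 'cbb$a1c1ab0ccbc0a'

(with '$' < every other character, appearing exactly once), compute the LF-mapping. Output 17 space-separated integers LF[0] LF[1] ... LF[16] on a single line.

Char counts: '$':1, '0':2, '1':2, 'a':3, 'b':4, 'c':5
C (first-col start): C('$')=0, C('0')=1, C('1')=3, C('a')=5, C('b')=8, C('c')=12
L[0]='c': occ=0, LF[0]=C('c')+0=12+0=12
L[1]='b': occ=0, LF[1]=C('b')+0=8+0=8
L[2]='b': occ=1, LF[2]=C('b')+1=8+1=9
L[3]='$': occ=0, LF[3]=C('$')+0=0+0=0
L[4]='a': occ=0, LF[4]=C('a')+0=5+0=5
L[5]='1': occ=0, LF[5]=C('1')+0=3+0=3
L[6]='c': occ=1, LF[6]=C('c')+1=12+1=13
L[7]='1': occ=1, LF[7]=C('1')+1=3+1=4
L[8]='a': occ=1, LF[8]=C('a')+1=5+1=6
L[9]='b': occ=2, LF[9]=C('b')+2=8+2=10
L[10]='0': occ=0, LF[10]=C('0')+0=1+0=1
L[11]='c': occ=2, LF[11]=C('c')+2=12+2=14
L[12]='c': occ=3, LF[12]=C('c')+3=12+3=15
L[13]='b': occ=3, LF[13]=C('b')+3=8+3=11
L[14]='c': occ=4, LF[14]=C('c')+4=12+4=16
L[15]='0': occ=1, LF[15]=C('0')+1=1+1=2
L[16]='a': occ=2, LF[16]=C('a')+2=5+2=7

Answer: 12 8 9 0 5 3 13 4 6 10 1 14 15 11 16 2 7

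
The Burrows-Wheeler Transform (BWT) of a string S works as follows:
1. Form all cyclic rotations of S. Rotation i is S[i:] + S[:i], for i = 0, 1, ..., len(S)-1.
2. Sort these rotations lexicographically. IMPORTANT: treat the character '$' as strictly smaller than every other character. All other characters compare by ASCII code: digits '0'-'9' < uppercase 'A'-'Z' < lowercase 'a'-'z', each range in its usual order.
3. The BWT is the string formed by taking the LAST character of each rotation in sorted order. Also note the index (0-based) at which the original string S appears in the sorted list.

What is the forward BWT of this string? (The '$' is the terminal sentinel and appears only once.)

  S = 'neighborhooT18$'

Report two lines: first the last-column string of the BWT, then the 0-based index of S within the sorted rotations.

All 15 rotations (rotation i = S[i:]+S[:i]):
  rot[0] = neighborhooT18$
  rot[1] = eighborhooT18$n
  rot[2] = ighborhooT18$ne
  rot[3] = ghborhooT18$nei
  rot[4] = hborhooT18$neig
  rot[5] = borhooT18$neigh
  rot[6] = orhooT18$neighb
  rot[7] = rhooT18$neighbo
  rot[8] = hooT18$neighbor
  rot[9] = ooT18$neighborh
  rot[10] = oT18$neighborho
  rot[11] = T18$neighborhoo
  rot[12] = 18$neighborhooT
  rot[13] = 8$neighborhooT1
  rot[14] = $neighborhooT18
Sorted (with $ < everything):
  sorted[0] = $neighborhooT18  (last char: '8')
  sorted[1] = 18$neighborhooT  (last char: 'T')
  sorted[2] = 8$neighborhooT1  (last char: '1')
  sorted[3] = T18$neighborhoo  (last char: 'o')
  sorted[4] = borhooT18$neigh  (last char: 'h')
  sorted[5] = eighborhooT18$n  (last char: 'n')
  sorted[6] = ghborhooT18$nei  (last char: 'i')
  sorted[7] = hborhooT18$neig  (last char: 'g')
  sorted[8] = hooT18$neighbor  (last char: 'r')
  sorted[9] = ighborhooT18$ne  (last char: 'e')
  sorted[10] = neighborhooT18$  (last char: '$')
  sorted[11] = oT18$neighborho  (last char: 'o')
  sorted[12] = ooT18$neighborh  (last char: 'h')
  sorted[13] = orhooT18$neighb  (last char: 'b')
  sorted[14] = rhooT18$neighbo  (last char: 'o')
Last column: 8T1ohnigre$ohbo
Original string S is at sorted index 10

Answer: 8T1ohnigre$ohbo
10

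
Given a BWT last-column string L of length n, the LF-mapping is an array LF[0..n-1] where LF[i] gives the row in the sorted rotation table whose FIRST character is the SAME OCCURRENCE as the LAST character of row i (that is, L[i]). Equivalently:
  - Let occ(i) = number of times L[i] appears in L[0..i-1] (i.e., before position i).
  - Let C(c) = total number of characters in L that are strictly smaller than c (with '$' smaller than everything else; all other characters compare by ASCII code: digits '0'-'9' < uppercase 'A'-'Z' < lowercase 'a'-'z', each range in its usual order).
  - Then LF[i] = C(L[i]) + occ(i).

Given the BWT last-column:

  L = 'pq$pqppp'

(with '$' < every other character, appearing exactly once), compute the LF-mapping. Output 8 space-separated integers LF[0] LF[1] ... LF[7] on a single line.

Char counts: '$':1, 'p':5, 'q':2
C (first-col start): C('$')=0, C('p')=1, C('q')=6
L[0]='p': occ=0, LF[0]=C('p')+0=1+0=1
L[1]='q': occ=0, LF[1]=C('q')+0=6+0=6
L[2]='$': occ=0, LF[2]=C('$')+0=0+0=0
L[3]='p': occ=1, LF[3]=C('p')+1=1+1=2
L[4]='q': occ=1, LF[4]=C('q')+1=6+1=7
L[5]='p': occ=2, LF[5]=C('p')+2=1+2=3
L[6]='p': occ=3, LF[6]=C('p')+3=1+3=4
L[7]='p': occ=4, LF[7]=C('p')+4=1+4=5

Answer: 1 6 0 2 7 3 4 5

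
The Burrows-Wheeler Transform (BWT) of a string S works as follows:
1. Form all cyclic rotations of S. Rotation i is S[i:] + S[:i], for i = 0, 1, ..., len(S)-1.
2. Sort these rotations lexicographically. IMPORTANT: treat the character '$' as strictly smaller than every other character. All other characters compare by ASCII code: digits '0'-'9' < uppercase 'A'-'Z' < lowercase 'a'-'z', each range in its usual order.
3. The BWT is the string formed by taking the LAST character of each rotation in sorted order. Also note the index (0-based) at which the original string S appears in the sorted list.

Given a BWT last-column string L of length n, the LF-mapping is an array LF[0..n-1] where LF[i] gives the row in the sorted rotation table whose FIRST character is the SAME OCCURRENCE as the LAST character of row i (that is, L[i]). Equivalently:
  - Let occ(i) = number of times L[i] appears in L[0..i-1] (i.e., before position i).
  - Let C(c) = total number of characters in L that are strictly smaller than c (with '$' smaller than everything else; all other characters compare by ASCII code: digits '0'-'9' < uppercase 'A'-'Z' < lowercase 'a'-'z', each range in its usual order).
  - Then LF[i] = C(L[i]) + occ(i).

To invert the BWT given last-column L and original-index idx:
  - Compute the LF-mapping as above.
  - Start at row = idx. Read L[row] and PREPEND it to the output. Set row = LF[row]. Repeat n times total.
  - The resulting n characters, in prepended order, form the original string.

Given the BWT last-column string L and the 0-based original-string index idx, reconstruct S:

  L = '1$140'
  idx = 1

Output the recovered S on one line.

Answer: 0411$

Derivation:
LF mapping: 2 0 3 4 1
Walk LF starting at row 1, prepending L[row]:
  step 1: row=1, L[1]='$', prepend. Next row=LF[1]=0
  step 2: row=0, L[0]='1', prepend. Next row=LF[0]=2
  step 3: row=2, L[2]='1', prepend. Next row=LF[2]=3
  step 4: row=3, L[3]='4', prepend. Next row=LF[3]=4
  step 5: row=4, L[4]='0', prepend. Next row=LF[4]=1
Reversed output: 0411$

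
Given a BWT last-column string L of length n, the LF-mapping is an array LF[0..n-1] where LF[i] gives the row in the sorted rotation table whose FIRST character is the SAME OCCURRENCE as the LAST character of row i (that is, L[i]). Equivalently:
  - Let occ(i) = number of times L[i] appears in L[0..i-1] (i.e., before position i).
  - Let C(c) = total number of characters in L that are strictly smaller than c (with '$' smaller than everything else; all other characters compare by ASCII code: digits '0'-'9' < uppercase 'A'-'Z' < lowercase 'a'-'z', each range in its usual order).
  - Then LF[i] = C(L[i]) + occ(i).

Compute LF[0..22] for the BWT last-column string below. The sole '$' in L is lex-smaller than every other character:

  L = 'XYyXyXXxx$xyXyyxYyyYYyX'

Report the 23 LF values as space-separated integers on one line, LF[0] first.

Answer: 1 7 15 2 16 3 4 11 12 0 13 17 5 18 19 14 8 20 21 9 10 22 6

Derivation:
Char counts: '$':1, 'X':6, 'Y':4, 'x':4, 'y':8
C (first-col start): C('$')=0, C('X')=1, C('Y')=7, C('x')=11, C('y')=15
L[0]='X': occ=0, LF[0]=C('X')+0=1+0=1
L[1]='Y': occ=0, LF[1]=C('Y')+0=7+0=7
L[2]='y': occ=0, LF[2]=C('y')+0=15+0=15
L[3]='X': occ=1, LF[3]=C('X')+1=1+1=2
L[4]='y': occ=1, LF[4]=C('y')+1=15+1=16
L[5]='X': occ=2, LF[5]=C('X')+2=1+2=3
L[6]='X': occ=3, LF[6]=C('X')+3=1+3=4
L[7]='x': occ=0, LF[7]=C('x')+0=11+0=11
L[8]='x': occ=1, LF[8]=C('x')+1=11+1=12
L[9]='$': occ=0, LF[9]=C('$')+0=0+0=0
L[10]='x': occ=2, LF[10]=C('x')+2=11+2=13
L[11]='y': occ=2, LF[11]=C('y')+2=15+2=17
L[12]='X': occ=4, LF[12]=C('X')+4=1+4=5
L[13]='y': occ=3, LF[13]=C('y')+3=15+3=18
L[14]='y': occ=4, LF[14]=C('y')+4=15+4=19
L[15]='x': occ=3, LF[15]=C('x')+3=11+3=14
L[16]='Y': occ=1, LF[16]=C('Y')+1=7+1=8
L[17]='y': occ=5, LF[17]=C('y')+5=15+5=20
L[18]='y': occ=6, LF[18]=C('y')+6=15+6=21
L[19]='Y': occ=2, LF[19]=C('Y')+2=7+2=9
L[20]='Y': occ=3, LF[20]=C('Y')+3=7+3=10
L[21]='y': occ=7, LF[21]=C('y')+7=15+7=22
L[22]='X': occ=5, LF[22]=C('X')+5=1+5=6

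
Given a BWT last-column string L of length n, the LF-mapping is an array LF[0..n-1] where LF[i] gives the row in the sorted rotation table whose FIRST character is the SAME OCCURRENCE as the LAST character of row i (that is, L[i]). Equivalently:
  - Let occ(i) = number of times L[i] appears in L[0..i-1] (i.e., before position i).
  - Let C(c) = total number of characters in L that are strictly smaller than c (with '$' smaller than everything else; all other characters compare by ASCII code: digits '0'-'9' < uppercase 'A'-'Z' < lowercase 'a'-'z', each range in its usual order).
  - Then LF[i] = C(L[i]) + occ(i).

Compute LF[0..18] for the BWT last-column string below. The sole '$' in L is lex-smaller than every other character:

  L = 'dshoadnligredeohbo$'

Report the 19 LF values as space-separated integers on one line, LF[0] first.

Char counts: '$':1, 'a':1, 'b':1, 'd':3, 'e':2, 'g':1, 'h':2, 'i':1, 'l':1, 'n':1, 'o':3, 'r':1, 's':1
C (first-col start): C('$')=0, C('a')=1, C('b')=2, C('d')=3, C('e')=6, C('g')=8, C('h')=9, C('i')=11, C('l')=12, C('n')=13, C('o')=14, C('r')=17, C('s')=18
L[0]='d': occ=0, LF[0]=C('d')+0=3+0=3
L[1]='s': occ=0, LF[1]=C('s')+0=18+0=18
L[2]='h': occ=0, LF[2]=C('h')+0=9+0=9
L[3]='o': occ=0, LF[3]=C('o')+0=14+0=14
L[4]='a': occ=0, LF[4]=C('a')+0=1+0=1
L[5]='d': occ=1, LF[5]=C('d')+1=3+1=4
L[6]='n': occ=0, LF[6]=C('n')+0=13+0=13
L[7]='l': occ=0, LF[7]=C('l')+0=12+0=12
L[8]='i': occ=0, LF[8]=C('i')+0=11+0=11
L[9]='g': occ=0, LF[9]=C('g')+0=8+0=8
L[10]='r': occ=0, LF[10]=C('r')+0=17+0=17
L[11]='e': occ=0, LF[11]=C('e')+0=6+0=6
L[12]='d': occ=2, LF[12]=C('d')+2=3+2=5
L[13]='e': occ=1, LF[13]=C('e')+1=6+1=7
L[14]='o': occ=1, LF[14]=C('o')+1=14+1=15
L[15]='h': occ=1, LF[15]=C('h')+1=9+1=10
L[16]='b': occ=0, LF[16]=C('b')+0=2+0=2
L[17]='o': occ=2, LF[17]=C('o')+2=14+2=16
L[18]='$': occ=0, LF[18]=C('$')+0=0+0=0

Answer: 3 18 9 14 1 4 13 12 11 8 17 6 5 7 15 10 2 16 0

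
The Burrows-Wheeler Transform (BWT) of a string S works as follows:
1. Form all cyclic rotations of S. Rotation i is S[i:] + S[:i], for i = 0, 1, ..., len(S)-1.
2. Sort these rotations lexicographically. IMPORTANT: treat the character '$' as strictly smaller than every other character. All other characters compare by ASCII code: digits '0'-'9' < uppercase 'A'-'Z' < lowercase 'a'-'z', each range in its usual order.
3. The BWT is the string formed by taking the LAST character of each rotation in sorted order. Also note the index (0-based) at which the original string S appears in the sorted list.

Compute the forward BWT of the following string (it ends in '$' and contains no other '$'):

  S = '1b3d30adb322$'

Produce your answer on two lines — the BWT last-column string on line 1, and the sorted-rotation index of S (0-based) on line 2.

All 13 rotations (rotation i = S[i:]+S[:i]):
  rot[0] = 1b3d30adb322$
  rot[1] = b3d30adb322$1
  rot[2] = 3d30adb322$1b
  rot[3] = d30adb322$1b3
  rot[4] = 30adb322$1b3d
  rot[5] = 0adb322$1b3d3
  rot[6] = adb322$1b3d30
  rot[7] = db322$1b3d30a
  rot[8] = b322$1b3d30ad
  rot[9] = 322$1b3d30adb
  rot[10] = 22$1b3d30adb3
  rot[11] = 2$1b3d30adb32
  rot[12] = $1b3d30adb322
Sorted (with $ < everything):
  sorted[0] = $1b3d30adb322  (last char: '2')
  sorted[1] = 0adb322$1b3d3  (last char: '3')
  sorted[2] = 1b3d30adb322$  (last char: '$')
  sorted[3] = 2$1b3d30adb32  (last char: '2')
  sorted[4] = 22$1b3d30adb3  (last char: '3')
  sorted[5] = 30adb322$1b3d  (last char: 'd')
  sorted[6] = 322$1b3d30adb  (last char: 'b')
  sorted[7] = 3d30adb322$1b  (last char: 'b')
  sorted[8] = adb322$1b3d30  (last char: '0')
  sorted[9] = b322$1b3d30ad  (last char: 'd')
  sorted[10] = b3d30adb322$1  (last char: '1')
  sorted[11] = d30adb322$1b3  (last char: '3')
  sorted[12] = db322$1b3d30a  (last char: 'a')
Last column: 23$23dbb0d13a
Original string S is at sorted index 2

Answer: 23$23dbb0d13a
2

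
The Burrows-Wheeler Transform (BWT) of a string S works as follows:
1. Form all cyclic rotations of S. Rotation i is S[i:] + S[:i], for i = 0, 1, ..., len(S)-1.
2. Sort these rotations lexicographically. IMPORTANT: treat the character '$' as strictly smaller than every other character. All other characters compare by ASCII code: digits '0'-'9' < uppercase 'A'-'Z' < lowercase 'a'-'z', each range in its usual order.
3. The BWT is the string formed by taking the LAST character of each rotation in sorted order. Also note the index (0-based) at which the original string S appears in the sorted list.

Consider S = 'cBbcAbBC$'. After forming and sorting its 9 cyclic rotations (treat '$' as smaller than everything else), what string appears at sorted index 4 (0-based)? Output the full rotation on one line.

All 9 rotations (rotation i = S[i:]+S[:i]):
  rot[0] = cBbcAbBC$
  rot[1] = BbcAbBC$c
  rot[2] = bcAbBC$cB
  rot[3] = cAbBC$cBb
  rot[4] = AbBC$cBbc
  rot[5] = bBC$cBbcA
  rot[6] = BC$cBbcAb
  rot[7] = C$cBbcAbB
  rot[8] = $cBbcAbBC
Sorted (with $ < everything):
  sorted[0] = $cBbcAbBC
  sorted[1] = AbBC$cBbc
  sorted[2] = BC$cBbcAb
  sorted[3] = BbcAbBC$c
  sorted[4] = C$cBbcAbB
  sorted[5] = bBC$cBbcA
  sorted[6] = bcAbBC$cB
  sorted[7] = cAbBC$cBb
  sorted[8] = cBbcAbBC$
sorted[4] = C$cBbcAbB

Answer: C$cBbcAbB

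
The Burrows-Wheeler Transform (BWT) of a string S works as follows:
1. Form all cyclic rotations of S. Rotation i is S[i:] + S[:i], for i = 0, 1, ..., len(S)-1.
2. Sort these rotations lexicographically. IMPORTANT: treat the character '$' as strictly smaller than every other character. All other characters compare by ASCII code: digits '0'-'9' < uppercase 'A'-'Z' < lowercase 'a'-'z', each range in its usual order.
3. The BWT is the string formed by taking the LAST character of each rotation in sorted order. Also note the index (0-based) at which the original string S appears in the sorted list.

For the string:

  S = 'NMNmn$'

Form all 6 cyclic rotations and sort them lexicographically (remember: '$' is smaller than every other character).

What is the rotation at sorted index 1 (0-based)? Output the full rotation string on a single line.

Answer: MNmn$N

Derivation:
All 6 rotations (rotation i = S[i:]+S[:i]):
  rot[0] = NMNmn$
  rot[1] = MNmn$N
  rot[2] = Nmn$NM
  rot[3] = mn$NMN
  rot[4] = n$NMNm
  rot[5] = $NMNmn
Sorted (with $ < everything):
  sorted[0] = $NMNmn
  sorted[1] = MNmn$N
  sorted[2] = NMNmn$
  sorted[3] = Nmn$NM
  sorted[4] = mn$NMN
  sorted[5] = n$NMNm
sorted[1] = MNmn$N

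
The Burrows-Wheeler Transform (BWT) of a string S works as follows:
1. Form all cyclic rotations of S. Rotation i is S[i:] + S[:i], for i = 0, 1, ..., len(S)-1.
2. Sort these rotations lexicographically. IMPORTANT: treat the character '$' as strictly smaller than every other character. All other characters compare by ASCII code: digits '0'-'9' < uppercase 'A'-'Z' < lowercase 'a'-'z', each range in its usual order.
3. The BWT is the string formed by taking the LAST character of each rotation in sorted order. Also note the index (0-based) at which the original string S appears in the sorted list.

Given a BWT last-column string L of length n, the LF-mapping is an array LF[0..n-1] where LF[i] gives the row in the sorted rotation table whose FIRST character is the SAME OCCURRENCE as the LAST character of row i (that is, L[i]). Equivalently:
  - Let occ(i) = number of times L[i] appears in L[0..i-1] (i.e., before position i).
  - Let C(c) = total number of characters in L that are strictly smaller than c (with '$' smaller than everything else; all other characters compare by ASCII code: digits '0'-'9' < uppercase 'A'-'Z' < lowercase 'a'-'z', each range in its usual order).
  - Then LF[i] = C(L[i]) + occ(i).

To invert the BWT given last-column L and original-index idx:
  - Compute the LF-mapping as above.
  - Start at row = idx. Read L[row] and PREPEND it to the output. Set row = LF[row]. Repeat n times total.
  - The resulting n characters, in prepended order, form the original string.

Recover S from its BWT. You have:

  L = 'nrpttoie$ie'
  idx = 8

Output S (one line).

Answer: repetition$

Derivation:
LF mapping: 5 8 7 9 10 6 3 1 0 4 2
Walk LF starting at row 8, prepending L[row]:
  step 1: row=8, L[8]='$', prepend. Next row=LF[8]=0
  step 2: row=0, L[0]='n', prepend. Next row=LF[0]=5
  step 3: row=5, L[5]='o', prepend. Next row=LF[5]=6
  step 4: row=6, L[6]='i', prepend. Next row=LF[6]=3
  step 5: row=3, L[3]='t', prepend. Next row=LF[3]=9
  step 6: row=9, L[9]='i', prepend. Next row=LF[9]=4
  step 7: row=4, L[4]='t', prepend. Next row=LF[4]=10
  step 8: row=10, L[10]='e', prepend. Next row=LF[10]=2
  step 9: row=2, L[2]='p', prepend. Next row=LF[2]=7
  step 10: row=7, L[7]='e', prepend. Next row=LF[7]=1
  step 11: row=1, L[1]='r', prepend. Next row=LF[1]=8
Reversed output: repetition$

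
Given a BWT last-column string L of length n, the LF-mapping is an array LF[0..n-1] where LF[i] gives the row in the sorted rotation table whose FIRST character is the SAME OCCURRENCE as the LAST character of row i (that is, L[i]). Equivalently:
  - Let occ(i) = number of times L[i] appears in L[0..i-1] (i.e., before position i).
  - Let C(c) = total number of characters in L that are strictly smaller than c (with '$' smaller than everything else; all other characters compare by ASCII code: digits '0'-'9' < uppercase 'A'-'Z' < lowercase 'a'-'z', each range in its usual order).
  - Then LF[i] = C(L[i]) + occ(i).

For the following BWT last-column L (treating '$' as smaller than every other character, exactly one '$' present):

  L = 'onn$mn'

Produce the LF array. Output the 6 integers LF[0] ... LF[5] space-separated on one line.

Answer: 5 2 3 0 1 4

Derivation:
Char counts: '$':1, 'm':1, 'n':3, 'o':1
C (first-col start): C('$')=0, C('m')=1, C('n')=2, C('o')=5
L[0]='o': occ=0, LF[0]=C('o')+0=5+0=5
L[1]='n': occ=0, LF[1]=C('n')+0=2+0=2
L[2]='n': occ=1, LF[2]=C('n')+1=2+1=3
L[3]='$': occ=0, LF[3]=C('$')+0=0+0=0
L[4]='m': occ=0, LF[4]=C('m')+0=1+0=1
L[5]='n': occ=2, LF[5]=C('n')+2=2+2=4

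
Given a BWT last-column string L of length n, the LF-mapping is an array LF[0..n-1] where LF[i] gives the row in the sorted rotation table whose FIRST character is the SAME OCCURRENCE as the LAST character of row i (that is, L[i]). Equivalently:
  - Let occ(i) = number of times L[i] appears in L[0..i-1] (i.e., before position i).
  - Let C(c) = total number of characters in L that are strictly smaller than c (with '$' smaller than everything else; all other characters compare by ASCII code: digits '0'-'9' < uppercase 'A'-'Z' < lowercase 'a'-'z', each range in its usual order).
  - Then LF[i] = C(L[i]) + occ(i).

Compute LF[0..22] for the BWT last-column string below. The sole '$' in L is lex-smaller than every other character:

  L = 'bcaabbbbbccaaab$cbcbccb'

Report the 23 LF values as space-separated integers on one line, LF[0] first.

Answer: 6 16 1 2 7 8 9 10 11 17 18 3 4 5 12 0 19 13 20 14 21 22 15

Derivation:
Char counts: '$':1, 'a':5, 'b':10, 'c':7
C (first-col start): C('$')=0, C('a')=1, C('b')=6, C('c')=16
L[0]='b': occ=0, LF[0]=C('b')+0=6+0=6
L[1]='c': occ=0, LF[1]=C('c')+0=16+0=16
L[2]='a': occ=0, LF[2]=C('a')+0=1+0=1
L[3]='a': occ=1, LF[3]=C('a')+1=1+1=2
L[4]='b': occ=1, LF[4]=C('b')+1=6+1=7
L[5]='b': occ=2, LF[5]=C('b')+2=6+2=8
L[6]='b': occ=3, LF[6]=C('b')+3=6+3=9
L[7]='b': occ=4, LF[7]=C('b')+4=6+4=10
L[8]='b': occ=5, LF[8]=C('b')+5=6+5=11
L[9]='c': occ=1, LF[9]=C('c')+1=16+1=17
L[10]='c': occ=2, LF[10]=C('c')+2=16+2=18
L[11]='a': occ=2, LF[11]=C('a')+2=1+2=3
L[12]='a': occ=3, LF[12]=C('a')+3=1+3=4
L[13]='a': occ=4, LF[13]=C('a')+4=1+4=5
L[14]='b': occ=6, LF[14]=C('b')+6=6+6=12
L[15]='$': occ=0, LF[15]=C('$')+0=0+0=0
L[16]='c': occ=3, LF[16]=C('c')+3=16+3=19
L[17]='b': occ=7, LF[17]=C('b')+7=6+7=13
L[18]='c': occ=4, LF[18]=C('c')+4=16+4=20
L[19]='b': occ=8, LF[19]=C('b')+8=6+8=14
L[20]='c': occ=5, LF[20]=C('c')+5=16+5=21
L[21]='c': occ=6, LF[21]=C('c')+6=16+6=22
L[22]='b': occ=9, LF[22]=C('b')+9=6+9=15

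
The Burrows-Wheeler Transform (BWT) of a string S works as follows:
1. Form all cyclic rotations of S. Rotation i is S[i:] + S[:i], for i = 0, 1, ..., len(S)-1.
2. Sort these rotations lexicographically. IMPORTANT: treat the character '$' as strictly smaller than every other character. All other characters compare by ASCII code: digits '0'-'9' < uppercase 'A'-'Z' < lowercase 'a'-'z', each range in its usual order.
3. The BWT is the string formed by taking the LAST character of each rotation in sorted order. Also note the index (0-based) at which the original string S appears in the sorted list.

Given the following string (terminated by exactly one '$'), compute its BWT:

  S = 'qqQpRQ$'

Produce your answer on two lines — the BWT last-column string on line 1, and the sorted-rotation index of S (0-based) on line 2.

Answer: QRqpQq$
6

Derivation:
All 7 rotations (rotation i = S[i:]+S[:i]):
  rot[0] = qqQpRQ$
  rot[1] = qQpRQ$q
  rot[2] = QpRQ$qq
  rot[3] = pRQ$qqQ
  rot[4] = RQ$qqQp
  rot[5] = Q$qqQpR
  rot[6] = $qqQpRQ
Sorted (with $ < everything):
  sorted[0] = $qqQpRQ  (last char: 'Q')
  sorted[1] = Q$qqQpR  (last char: 'R')
  sorted[2] = QpRQ$qq  (last char: 'q')
  sorted[3] = RQ$qqQp  (last char: 'p')
  sorted[4] = pRQ$qqQ  (last char: 'Q')
  sorted[5] = qQpRQ$q  (last char: 'q')
  sorted[6] = qqQpRQ$  (last char: '$')
Last column: QRqpQq$
Original string S is at sorted index 6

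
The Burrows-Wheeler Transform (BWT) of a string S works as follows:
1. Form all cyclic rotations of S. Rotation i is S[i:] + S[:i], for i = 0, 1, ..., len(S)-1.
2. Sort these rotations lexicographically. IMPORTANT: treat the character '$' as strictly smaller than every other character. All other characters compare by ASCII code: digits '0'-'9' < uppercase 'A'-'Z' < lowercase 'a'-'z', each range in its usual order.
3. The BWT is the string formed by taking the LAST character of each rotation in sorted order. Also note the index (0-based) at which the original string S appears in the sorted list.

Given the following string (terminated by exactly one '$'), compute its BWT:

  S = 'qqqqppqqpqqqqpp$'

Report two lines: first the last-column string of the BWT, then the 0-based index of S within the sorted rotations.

All 16 rotations (rotation i = S[i:]+S[:i]):
  rot[0] = qqqqppqqpqqqqpp$
  rot[1] = qqqppqqpqqqqpp$q
  rot[2] = qqppqqpqqqqpp$qq
  rot[3] = qppqqpqqqqpp$qqq
  rot[4] = ppqqpqqqqpp$qqqq
  rot[5] = pqqpqqqqpp$qqqqp
  rot[6] = qqpqqqqpp$qqqqpp
  rot[7] = qpqqqqpp$qqqqppq
  rot[8] = pqqqqpp$qqqqppqq
  rot[9] = qqqqpp$qqqqppqqp
  rot[10] = qqqpp$qqqqppqqpq
  rot[11] = qqpp$qqqqppqqpqq
  rot[12] = qpp$qqqqppqqpqqq
  rot[13] = pp$qqqqppqqpqqqq
  rot[14] = p$qqqqppqqpqqqqp
  rot[15] = $qqqqppqqpqqqqpp
Sorted (with $ < everything):
  sorted[0] = $qqqqppqqpqqqqpp  (last char: 'p')
  sorted[1] = p$qqqqppqqpqqqqp  (last char: 'p')
  sorted[2] = pp$qqqqppqqpqqqq  (last char: 'q')
  sorted[3] = ppqqpqqqqpp$qqqq  (last char: 'q')
  sorted[4] = pqqpqqqqpp$qqqqp  (last char: 'p')
  sorted[5] = pqqqqpp$qqqqppqq  (last char: 'q')
  sorted[6] = qpp$qqqqppqqpqqq  (last char: 'q')
  sorted[7] = qppqqpqqqqpp$qqq  (last char: 'q')
  sorted[8] = qpqqqqpp$qqqqppq  (last char: 'q')
  sorted[9] = qqpp$qqqqppqqpqq  (last char: 'q')
  sorted[10] = qqppqqpqqqqpp$qq  (last char: 'q')
  sorted[11] = qqpqqqqpp$qqqqpp  (last char: 'p')
  sorted[12] = qqqpp$qqqqppqqpq  (last char: 'q')
  sorted[13] = qqqppqqpqqqqpp$q  (last char: 'q')
  sorted[14] = qqqqpp$qqqqppqqp  (last char: 'p')
  sorted[15] = qqqqppqqpqqqqpp$  (last char: '$')
Last column: ppqqpqqqqqqpqqp$
Original string S is at sorted index 15

Answer: ppqqpqqqqqqpqqp$
15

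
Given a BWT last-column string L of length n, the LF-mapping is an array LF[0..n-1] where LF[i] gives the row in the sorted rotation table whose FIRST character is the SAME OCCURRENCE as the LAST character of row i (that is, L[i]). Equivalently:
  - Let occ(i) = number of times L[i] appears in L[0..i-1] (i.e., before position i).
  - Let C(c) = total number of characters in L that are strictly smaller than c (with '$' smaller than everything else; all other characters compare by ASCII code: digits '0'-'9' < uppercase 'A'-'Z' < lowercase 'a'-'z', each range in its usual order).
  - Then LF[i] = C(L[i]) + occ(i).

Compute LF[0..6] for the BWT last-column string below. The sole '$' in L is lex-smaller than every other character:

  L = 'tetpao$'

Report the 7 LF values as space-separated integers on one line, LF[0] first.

Answer: 5 2 6 4 1 3 0

Derivation:
Char counts: '$':1, 'a':1, 'e':1, 'o':1, 'p':1, 't':2
C (first-col start): C('$')=0, C('a')=1, C('e')=2, C('o')=3, C('p')=4, C('t')=5
L[0]='t': occ=0, LF[0]=C('t')+0=5+0=5
L[1]='e': occ=0, LF[1]=C('e')+0=2+0=2
L[2]='t': occ=1, LF[2]=C('t')+1=5+1=6
L[3]='p': occ=0, LF[3]=C('p')+0=4+0=4
L[4]='a': occ=0, LF[4]=C('a')+0=1+0=1
L[5]='o': occ=0, LF[5]=C('o')+0=3+0=3
L[6]='$': occ=0, LF[6]=C('$')+0=0+0=0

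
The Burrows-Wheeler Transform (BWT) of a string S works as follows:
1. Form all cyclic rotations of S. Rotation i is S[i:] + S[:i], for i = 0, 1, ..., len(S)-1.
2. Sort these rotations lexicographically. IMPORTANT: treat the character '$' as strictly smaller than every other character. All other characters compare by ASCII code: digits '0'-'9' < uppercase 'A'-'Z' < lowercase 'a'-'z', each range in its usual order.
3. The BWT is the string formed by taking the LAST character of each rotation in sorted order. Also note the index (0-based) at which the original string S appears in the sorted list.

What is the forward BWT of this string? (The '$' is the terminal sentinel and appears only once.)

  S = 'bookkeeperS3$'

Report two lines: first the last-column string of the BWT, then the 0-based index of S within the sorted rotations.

Answer: 3Sr$kepkoobee
3

Derivation:
All 13 rotations (rotation i = S[i:]+S[:i]):
  rot[0] = bookkeeperS3$
  rot[1] = ookkeeperS3$b
  rot[2] = okkeeperS3$bo
  rot[3] = kkeeperS3$boo
  rot[4] = keeperS3$book
  rot[5] = eeperS3$bookk
  rot[6] = eperS3$bookke
  rot[7] = perS3$bookkee
  rot[8] = erS3$bookkeep
  rot[9] = rS3$bookkeepe
  rot[10] = S3$bookkeeper
  rot[11] = 3$bookkeeperS
  rot[12] = $bookkeeperS3
Sorted (with $ < everything):
  sorted[0] = $bookkeeperS3  (last char: '3')
  sorted[1] = 3$bookkeeperS  (last char: 'S')
  sorted[2] = S3$bookkeeper  (last char: 'r')
  sorted[3] = bookkeeperS3$  (last char: '$')
  sorted[4] = eeperS3$bookk  (last char: 'k')
  sorted[5] = eperS3$bookke  (last char: 'e')
  sorted[6] = erS3$bookkeep  (last char: 'p')
  sorted[7] = keeperS3$book  (last char: 'k')
  sorted[8] = kkeeperS3$boo  (last char: 'o')
  sorted[9] = okkeeperS3$bo  (last char: 'o')
  sorted[10] = ookkeeperS3$b  (last char: 'b')
  sorted[11] = perS3$bookkee  (last char: 'e')
  sorted[12] = rS3$bookkeepe  (last char: 'e')
Last column: 3Sr$kepkoobee
Original string S is at sorted index 3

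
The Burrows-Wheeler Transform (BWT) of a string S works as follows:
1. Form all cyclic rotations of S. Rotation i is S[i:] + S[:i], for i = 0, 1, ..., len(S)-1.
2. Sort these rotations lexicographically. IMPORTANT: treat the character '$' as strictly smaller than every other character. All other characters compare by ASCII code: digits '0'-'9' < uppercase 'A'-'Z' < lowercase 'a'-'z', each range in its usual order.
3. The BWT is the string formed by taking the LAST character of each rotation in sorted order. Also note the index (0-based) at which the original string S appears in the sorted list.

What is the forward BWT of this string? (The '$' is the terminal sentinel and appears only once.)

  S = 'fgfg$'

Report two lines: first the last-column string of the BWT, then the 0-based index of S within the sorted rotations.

Answer: gg$ff
2

Derivation:
All 5 rotations (rotation i = S[i:]+S[:i]):
  rot[0] = fgfg$
  rot[1] = gfg$f
  rot[2] = fg$fg
  rot[3] = g$fgf
  rot[4] = $fgfg
Sorted (with $ < everything):
  sorted[0] = $fgfg  (last char: 'g')
  sorted[1] = fg$fg  (last char: 'g')
  sorted[2] = fgfg$  (last char: '$')
  sorted[3] = g$fgf  (last char: 'f')
  sorted[4] = gfg$f  (last char: 'f')
Last column: gg$ff
Original string S is at sorted index 2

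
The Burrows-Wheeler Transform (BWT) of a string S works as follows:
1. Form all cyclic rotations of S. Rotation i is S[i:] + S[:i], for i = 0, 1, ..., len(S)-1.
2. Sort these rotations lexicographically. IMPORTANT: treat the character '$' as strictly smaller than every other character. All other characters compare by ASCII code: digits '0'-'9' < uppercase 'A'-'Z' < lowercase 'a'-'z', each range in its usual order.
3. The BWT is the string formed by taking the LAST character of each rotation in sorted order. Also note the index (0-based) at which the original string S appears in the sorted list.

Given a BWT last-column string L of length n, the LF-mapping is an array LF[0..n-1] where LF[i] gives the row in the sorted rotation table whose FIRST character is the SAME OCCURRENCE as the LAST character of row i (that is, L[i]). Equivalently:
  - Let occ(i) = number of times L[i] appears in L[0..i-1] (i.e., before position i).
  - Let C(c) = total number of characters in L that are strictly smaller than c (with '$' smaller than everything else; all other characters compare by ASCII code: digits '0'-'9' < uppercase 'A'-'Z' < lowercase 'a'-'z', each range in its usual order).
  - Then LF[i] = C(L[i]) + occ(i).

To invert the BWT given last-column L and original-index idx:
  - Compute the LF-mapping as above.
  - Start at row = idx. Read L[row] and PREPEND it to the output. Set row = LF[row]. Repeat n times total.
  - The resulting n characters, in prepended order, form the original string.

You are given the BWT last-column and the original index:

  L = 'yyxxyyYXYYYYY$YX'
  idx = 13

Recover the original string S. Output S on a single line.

LF mapping: 12 13 10 11 14 15 3 1 4 5 6 7 8 0 9 2
Walk LF starting at row 13, prepending L[row]:
  step 1: row=13, L[13]='$', prepend. Next row=LF[13]=0
  step 2: row=0, L[0]='y', prepend. Next row=LF[0]=12
  step 3: row=12, L[12]='Y', prepend. Next row=LF[12]=8
  step 4: row=8, L[8]='Y', prepend. Next row=LF[8]=4
  step 5: row=4, L[4]='y', prepend. Next row=LF[4]=14
  step 6: row=14, L[14]='Y', prepend. Next row=LF[14]=9
  step 7: row=9, L[9]='Y', prepend. Next row=LF[9]=5
  step 8: row=5, L[5]='y', prepend. Next row=LF[5]=15
  step 9: row=15, L[15]='X', prepend. Next row=LF[15]=2
  step 10: row=2, L[2]='x', prepend. Next row=LF[2]=10
  step 11: row=10, L[10]='Y', prepend. Next row=LF[10]=6
  step 12: row=6, L[6]='Y', prepend. Next row=LF[6]=3
  step 13: row=3, L[3]='x', prepend. Next row=LF[3]=11
  step 14: row=11, L[11]='Y', prepend. Next row=LF[11]=7
  step 15: row=7, L[7]='X', prepend. Next row=LF[7]=1
  step 16: row=1, L[1]='y', prepend. Next row=LF[1]=13
Reversed output: yXYxYYxXyYYyYYy$

Answer: yXYxYYxXyYYyYYy$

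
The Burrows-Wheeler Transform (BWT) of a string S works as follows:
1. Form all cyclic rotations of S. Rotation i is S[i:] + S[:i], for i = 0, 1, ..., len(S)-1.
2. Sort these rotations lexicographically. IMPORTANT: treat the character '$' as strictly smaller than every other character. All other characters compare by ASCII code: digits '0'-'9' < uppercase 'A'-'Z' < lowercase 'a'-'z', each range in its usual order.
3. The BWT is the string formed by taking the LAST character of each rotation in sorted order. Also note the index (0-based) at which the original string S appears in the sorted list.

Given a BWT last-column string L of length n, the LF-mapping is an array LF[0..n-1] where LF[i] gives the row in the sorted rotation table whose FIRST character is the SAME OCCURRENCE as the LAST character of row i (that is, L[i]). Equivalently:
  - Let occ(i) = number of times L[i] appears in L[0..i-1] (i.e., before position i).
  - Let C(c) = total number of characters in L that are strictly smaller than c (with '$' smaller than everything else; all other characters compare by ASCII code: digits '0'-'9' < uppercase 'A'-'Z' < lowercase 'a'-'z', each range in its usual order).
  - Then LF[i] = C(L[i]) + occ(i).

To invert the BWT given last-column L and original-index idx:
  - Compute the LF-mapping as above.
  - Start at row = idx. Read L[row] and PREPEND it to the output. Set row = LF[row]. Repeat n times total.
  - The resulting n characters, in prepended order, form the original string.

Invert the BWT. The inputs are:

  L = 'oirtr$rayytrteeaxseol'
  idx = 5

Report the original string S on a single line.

Answer: extraterrestrialyoyo$

Derivation:
LF mapping: 8 6 10 15 11 0 12 1 19 20 16 13 17 3 4 2 18 14 5 9 7
Walk LF starting at row 5, prepending L[row]:
  step 1: row=5, L[5]='$', prepend. Next row=LF[5]=0
  step 2: row=0, L[0]='o', prepend. Next row=LF[0]=8
  step 3: row=8, L[8]='y', prepend. Next row=LF[8]=19
  step 4: row=19, L[19]='o', prepend. Next row=LF[19]=9
  step 5: row=9, L[9]='y', prepend. Next row=LF[9]=20
  step 6: row=20, L[20]='l', prepend. Next row=LF[20]=7
  step 7: row=7, L[7]='a', prepend. Next row=LF[7]=1
  step 8: row=1, L[1]='i', prepend. Next row=LF[1]=6
  step 9: row=6, L[6]='r', prepend. Next row=LF[6]=12
  step 10: row=12, L[12]='t', prepend. Next row=LF[12]=17
  step 11: row=17, L[17]='s', prepend. Next row=LF[17]=14
  step 12: row=14, L[14]='e', prepend. Next row=LF[14]=4
  step 13: row=4, L[4]='r', prepend. Next row=LF[4]=11
  step 14: row=11, L[11]='r', prepend. Next row=LF[11]=13
  step 15: row=13, L[13]='e', prepend. Next row=LF[13]=3
  step 16: row=3, L[3]='t', prepend. Next row=LF[3]=15
  step 17: row=15, L[15]='a', prepend. Next row=LF[15]=2
  step 18: row=2, L[2]='r', prepend. Next row=LF[2]=10
  step 19: row=10, L[10]='t', prepend. Next row=LF[10]=16
  step 20: row=16, L[16]='x', prepend. Next row=LF[16]=18
  step 21: row=18, L[18]='e', prepend. Next row=LF[18]=5
Reversed output: extraterrestrialyoyo$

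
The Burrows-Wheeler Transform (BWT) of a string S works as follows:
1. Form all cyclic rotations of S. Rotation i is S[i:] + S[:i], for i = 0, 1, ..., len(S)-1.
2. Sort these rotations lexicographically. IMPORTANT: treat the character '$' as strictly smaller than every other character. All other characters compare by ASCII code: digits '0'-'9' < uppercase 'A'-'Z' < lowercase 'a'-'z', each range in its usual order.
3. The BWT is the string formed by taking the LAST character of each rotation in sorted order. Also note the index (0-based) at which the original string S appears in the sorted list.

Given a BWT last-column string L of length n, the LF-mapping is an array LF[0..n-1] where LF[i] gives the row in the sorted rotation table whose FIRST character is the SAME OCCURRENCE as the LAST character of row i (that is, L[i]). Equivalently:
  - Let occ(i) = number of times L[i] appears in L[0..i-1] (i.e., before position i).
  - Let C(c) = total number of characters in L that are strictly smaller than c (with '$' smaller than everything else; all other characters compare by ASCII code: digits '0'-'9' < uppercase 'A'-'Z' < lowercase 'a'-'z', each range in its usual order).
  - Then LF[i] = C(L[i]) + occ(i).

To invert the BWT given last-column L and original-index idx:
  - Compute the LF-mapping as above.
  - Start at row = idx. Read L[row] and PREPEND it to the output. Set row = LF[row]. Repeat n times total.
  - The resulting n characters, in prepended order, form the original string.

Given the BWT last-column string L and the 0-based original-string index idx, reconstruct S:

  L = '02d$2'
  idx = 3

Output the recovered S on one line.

LF mapping: 1 2 4 0 3
Walk LF starting at row 3, prepending L[row]:
  step 1: row=3, L[3]='$', prepend. Next row=LF[3]=0
  step 2: row=0, L[0]='0', prepend. Next row=LF[0]=1
  step 3: row=1, L[1]='2', prepend. Next row=LF[1]=2
  step 4: row=2, L[2]='d', prepend. Next row=LF[2]=4
  step 5: row=4, L[4]='2', prepend. Next row=LF[4]=3
Reversed output: 2d20$

Answer: 2d20$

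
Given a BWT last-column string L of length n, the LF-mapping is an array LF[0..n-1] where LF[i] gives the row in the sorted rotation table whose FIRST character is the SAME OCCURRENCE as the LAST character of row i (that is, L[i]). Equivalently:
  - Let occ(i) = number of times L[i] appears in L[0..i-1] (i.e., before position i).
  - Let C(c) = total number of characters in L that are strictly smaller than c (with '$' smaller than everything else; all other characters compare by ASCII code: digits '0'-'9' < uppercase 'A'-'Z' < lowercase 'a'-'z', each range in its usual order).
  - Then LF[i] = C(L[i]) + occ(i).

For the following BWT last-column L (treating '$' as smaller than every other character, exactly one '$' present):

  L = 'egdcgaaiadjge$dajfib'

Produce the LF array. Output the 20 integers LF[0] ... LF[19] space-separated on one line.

Answer: 10 13 7 6 14 1 2 16 3 8 18 15 11 0 9 4 19 12 17 5

Derivation:
Char counts: '$':1, 'a':4, 'b':1, 'c':1, 'd':3, 'e':2, 'f':1, 'g':3, 'i':2, 'j':2
C (first-col start): C('$')=0, C('a')=1, C('b')=5, C('c')=6, C('d')=7, C('e')=10, C('f')=12, C('g')=13, C('i')=16, C('j')=18
L[0]='e': occ=0, LF[0]=C('e')+0=10+0=10
L[1]='g': occ=0, LF[1]=C('g')+0=13+0=13
L[2]='d': occ=0, LF[2]=C('d')+0=7+0=7
L[3]='c': occ=0, LF[3]=C('c')+0=6+0=6
L[4]='g': occ=1, LF[4]=C('g')+1=13+1=14
L[5]='a': occ=0, LF[5]=C('a')+0=1+0=1
L[6]='a': occ=1, LF[6]=C('a')+1=1+1=2
L[7]='i': occ=0, LF[7]=C('i')+0=16+0=16
L[8]='a': occ=2, LF[8]=C('a')+2=1+2=3
L[9]='d': occ=1, LF[9]=C('d')+1=7+1=8
L[10]='j': occ=0, LF[10]=C('j')+0=18+0=18
L[11]='g': occ=2, LF[11]=C('g')+2=13+2=15
L[12]='e': occ=1, LF[12]=C('e')+1=10+1=11
L[13]='$': occ=0, LF[13]=C('$')+0=0+0=0
L[14]='d': occ=2, LF[14]=C('d')+2=7+2=9
L[15]='a': occ=3, LF[15]=C('a')+3=1+3=4
L[16]='j': occ=1, LF[16]=C('j')+1=18+1=19
L[17]='f': occ=0, LF[17]=C('f')+0=12+0=12
L[18]='i': occ=1, LF[18]=C('i')+1=16+1=17
L[19]='b': occ=0, LF[19]=C('b')+0=5+0=5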